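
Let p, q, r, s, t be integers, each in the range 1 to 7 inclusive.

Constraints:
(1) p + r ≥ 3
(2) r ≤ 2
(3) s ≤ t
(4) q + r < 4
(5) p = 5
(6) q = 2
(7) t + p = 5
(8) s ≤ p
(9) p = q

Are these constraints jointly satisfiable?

Unsatisfiable

Constraint 5 fixes p = 5 and constraint 6 fixes q = 2, but constraint 9 requires p = q. Since 5 ≠ 2, contradiction.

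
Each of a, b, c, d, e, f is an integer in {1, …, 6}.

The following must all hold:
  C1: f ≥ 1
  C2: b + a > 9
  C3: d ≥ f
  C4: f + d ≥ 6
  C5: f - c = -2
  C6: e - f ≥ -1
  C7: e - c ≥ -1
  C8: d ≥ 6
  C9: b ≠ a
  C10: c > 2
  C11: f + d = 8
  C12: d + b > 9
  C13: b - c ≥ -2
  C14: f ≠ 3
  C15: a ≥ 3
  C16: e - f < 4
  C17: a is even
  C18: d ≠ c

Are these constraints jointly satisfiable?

Satisfiable

The assignment a = 6, b = 4, c = 4, d = 6, e = 4, f = 2 works:
  constraint 2 holds since b + a = 10.
  constraint 4 holds since f + d = 8.
The rest check out directly.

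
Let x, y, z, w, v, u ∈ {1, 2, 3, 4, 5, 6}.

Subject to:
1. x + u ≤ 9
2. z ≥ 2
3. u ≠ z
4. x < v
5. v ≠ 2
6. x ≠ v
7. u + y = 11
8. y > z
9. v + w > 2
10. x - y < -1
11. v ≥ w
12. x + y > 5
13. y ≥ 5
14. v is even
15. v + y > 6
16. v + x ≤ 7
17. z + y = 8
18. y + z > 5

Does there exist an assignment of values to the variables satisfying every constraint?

Satisfiable

Setting (x, y, z, w, v, u) = (3, 5, 3, 1, 4, 6) satisfies everything: constraint 1: x + u = 9; constraint 7: u + y = 11, and the others follow.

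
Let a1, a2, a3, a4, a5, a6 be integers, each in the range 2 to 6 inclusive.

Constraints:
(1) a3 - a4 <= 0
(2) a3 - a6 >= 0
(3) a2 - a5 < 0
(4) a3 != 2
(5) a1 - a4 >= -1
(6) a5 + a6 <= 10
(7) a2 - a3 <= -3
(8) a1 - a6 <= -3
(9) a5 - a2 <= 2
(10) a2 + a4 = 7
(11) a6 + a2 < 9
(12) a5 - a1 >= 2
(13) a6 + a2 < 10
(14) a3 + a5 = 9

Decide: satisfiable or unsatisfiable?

Constraints 1, 5, 7, 9, and 12 give a2 − a5 ≥ -2, a5 − a1 ≥ 2, a1 − a4 ≥ -1, a4 − a3 ≥ 0, a3 − a2 ≥ 3.
Adding all 5 inequalities: the left sides telescope to 0, and the right sides sum to (-2) + 2 + (-1) + 0 + 3 = 2. So 0 ≥ 2, which is false.

Unsatisfiable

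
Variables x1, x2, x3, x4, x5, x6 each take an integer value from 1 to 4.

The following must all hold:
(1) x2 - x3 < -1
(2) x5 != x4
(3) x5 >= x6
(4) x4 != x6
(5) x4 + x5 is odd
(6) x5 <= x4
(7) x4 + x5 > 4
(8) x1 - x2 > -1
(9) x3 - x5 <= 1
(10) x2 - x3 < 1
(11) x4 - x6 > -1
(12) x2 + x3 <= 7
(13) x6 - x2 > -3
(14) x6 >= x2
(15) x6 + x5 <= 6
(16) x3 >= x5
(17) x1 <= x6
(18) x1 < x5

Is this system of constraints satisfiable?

The assignment x1 = 2, x2 = 2, x3 = 4, x4 = 4, x5 = 3, x6 = 2 works:
  constraint 1 holds since x2 - x3 = -2.
  constraint 7 holds since x4 + x5 = 7.
  constraint 8 holds since x1 - x2 = 0.
The rest check out directly.

Satisfiable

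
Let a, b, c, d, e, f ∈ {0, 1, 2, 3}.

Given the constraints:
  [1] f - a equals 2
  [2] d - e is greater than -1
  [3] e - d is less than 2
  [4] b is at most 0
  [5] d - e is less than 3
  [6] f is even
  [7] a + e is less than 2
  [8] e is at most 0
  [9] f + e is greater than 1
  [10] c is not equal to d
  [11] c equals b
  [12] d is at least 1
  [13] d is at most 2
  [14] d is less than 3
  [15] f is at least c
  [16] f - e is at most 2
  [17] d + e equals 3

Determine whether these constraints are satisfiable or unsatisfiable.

From constraint 13: d ≤ 2. From constraint 8: e ≤ 0. Hence d + e ≤ 2. But constraint 17 requires d + e = 3, and 3 > 2. Contradiction.

Unsatisfiable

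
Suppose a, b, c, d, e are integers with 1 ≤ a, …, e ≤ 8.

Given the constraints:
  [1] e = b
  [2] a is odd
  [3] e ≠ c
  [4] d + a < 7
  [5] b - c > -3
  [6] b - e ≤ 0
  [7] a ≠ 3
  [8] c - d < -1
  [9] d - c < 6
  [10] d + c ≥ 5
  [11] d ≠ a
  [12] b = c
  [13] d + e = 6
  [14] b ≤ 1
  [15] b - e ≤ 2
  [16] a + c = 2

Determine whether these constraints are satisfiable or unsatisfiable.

Unsatisfiable

From constraints 1 and 12, e = b = c, so e = c. But constraint 3 says e ≠ c. Contradiction.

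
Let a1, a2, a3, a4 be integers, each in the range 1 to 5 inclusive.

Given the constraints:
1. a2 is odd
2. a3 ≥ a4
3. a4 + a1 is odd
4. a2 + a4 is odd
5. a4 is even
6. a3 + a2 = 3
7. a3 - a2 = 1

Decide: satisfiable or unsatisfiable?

Take a1 = 3, a2 = 1, a3 = 2, a4 = 2. Then constraint 6: a3 + a2 = 3; constraint 7: a3 - a2 = 1, and every other listed constraint is also met.

Satisfiable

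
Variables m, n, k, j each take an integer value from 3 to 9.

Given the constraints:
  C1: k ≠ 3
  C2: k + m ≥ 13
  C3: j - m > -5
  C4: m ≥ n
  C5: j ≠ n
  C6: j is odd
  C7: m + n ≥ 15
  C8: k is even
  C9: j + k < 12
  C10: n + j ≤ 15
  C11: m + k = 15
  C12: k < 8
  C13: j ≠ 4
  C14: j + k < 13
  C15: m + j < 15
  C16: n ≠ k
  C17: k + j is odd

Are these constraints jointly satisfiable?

The assignment m = 9, n = 9, k = 6, j = 5 works:
  constraint 2 holds since k + m = 15.
  constraint 3 holds since j - m = -4.
The rest check out directly.

Satisfiable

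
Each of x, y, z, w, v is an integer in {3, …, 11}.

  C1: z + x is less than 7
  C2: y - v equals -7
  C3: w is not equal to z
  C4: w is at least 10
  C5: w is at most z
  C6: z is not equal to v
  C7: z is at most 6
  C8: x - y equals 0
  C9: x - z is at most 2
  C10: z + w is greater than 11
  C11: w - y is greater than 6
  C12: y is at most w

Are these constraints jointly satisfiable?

Unsatisfiable

From constraint 4: w ≥ 10. From constraints 5 and 7: w ≤ z and z ≤ 6, so w ≤ 6. But 6 < 10, so no value of w works.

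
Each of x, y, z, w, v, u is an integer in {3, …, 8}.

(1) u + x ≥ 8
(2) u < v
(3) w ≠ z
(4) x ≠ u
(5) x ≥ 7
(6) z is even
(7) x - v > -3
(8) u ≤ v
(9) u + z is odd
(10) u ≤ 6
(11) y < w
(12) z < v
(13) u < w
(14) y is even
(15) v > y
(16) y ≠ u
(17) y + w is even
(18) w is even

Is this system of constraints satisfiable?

Try x = 7, y = 4, z = 6, w = 8, v = 8, u = 3.
Check constraint 1: u + x = 10; constraint 6: z = 6 is even; constraint 7: x - v = -1. The remaining constraints are straightforward to verify.

Satisfiable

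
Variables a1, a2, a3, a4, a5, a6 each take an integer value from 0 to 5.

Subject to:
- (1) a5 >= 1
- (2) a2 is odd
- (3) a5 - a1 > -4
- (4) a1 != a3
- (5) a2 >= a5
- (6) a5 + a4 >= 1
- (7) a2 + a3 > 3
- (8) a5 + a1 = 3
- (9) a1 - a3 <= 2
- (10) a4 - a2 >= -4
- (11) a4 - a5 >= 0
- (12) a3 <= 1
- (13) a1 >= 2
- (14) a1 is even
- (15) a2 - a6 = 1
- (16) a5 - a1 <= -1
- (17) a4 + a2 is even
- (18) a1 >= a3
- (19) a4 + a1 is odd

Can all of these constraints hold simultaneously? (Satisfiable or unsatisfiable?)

Try a1 = 2, a2 = 3, a3 = 1, a4 = 1, a5 = 1, a6 = 2.
Check constraint 3: a5 - a1 = -1; constraint 6: a5 + a4 = 2; constraint 7: a2 + a3 = 4. The remaining constraints are straightforward to verify.

Satisfiable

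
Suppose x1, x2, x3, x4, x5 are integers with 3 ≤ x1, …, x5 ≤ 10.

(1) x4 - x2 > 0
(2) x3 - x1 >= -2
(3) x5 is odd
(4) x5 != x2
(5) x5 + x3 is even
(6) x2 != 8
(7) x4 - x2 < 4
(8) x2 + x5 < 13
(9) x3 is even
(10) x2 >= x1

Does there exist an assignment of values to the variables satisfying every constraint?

Unsatisfiable

Constraint 3 makes x5 odd and constraint 9 makes x3 even, so x5 + x3 must be odd. Constraint 5 says x5 + x3 is even — contradiction.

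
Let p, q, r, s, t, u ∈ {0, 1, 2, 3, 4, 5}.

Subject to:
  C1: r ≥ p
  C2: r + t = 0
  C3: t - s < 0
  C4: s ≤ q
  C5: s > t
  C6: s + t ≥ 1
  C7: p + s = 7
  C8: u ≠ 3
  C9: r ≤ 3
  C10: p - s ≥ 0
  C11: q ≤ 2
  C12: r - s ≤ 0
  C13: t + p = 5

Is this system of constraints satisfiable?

Unsatisfiable

From constraints 1 and 9: p ≤ r ≤ 3. From constraints 4 and 11: s ≤ q ≤ 2. Hence p + s ≤ 5. But constraint 7 requires p + s = 7, and 7 > 5. Contradiction.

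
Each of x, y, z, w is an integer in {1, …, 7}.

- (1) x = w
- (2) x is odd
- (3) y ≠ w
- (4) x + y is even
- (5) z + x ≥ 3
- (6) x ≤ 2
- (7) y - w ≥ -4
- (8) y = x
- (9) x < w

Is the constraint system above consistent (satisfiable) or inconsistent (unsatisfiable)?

From constraints 1 and 8, y = x = w, so y = w. But constraint 3 says y ≠ w. Contradiction.

Unsatisfiable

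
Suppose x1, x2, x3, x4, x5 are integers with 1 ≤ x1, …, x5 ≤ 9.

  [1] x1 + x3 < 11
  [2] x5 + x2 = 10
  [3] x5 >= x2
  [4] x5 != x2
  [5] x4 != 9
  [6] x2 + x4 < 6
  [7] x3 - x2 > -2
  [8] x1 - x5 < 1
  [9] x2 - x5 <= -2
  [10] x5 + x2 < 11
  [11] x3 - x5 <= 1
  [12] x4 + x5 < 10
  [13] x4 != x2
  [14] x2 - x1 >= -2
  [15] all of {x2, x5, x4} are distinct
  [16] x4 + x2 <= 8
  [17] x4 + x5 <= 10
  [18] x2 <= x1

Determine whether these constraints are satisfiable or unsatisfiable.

The assignment x1 = 6, x2 = 4, x3 = 4, x4 = 1, x5 = 6 works:
  constraint 1 holds since x1 + x3 = 10.
  constraint 2 holds since x5 + x2 = 10.
The rest check out directly.

Satisfiable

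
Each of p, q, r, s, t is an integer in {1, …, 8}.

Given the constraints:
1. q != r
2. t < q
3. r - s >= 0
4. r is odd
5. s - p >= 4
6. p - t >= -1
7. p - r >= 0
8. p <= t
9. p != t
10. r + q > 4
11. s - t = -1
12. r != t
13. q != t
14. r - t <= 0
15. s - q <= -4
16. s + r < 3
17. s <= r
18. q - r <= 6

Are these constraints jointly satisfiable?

Unsatisfiable

Constraints 5, 6, 14, 15, and 18 give t − r ≥ 0, r − q ≥ -6, q − s ≥ 4, s − p ≥ 4, p − t ≥ -1.
Adding all 5 inequalities: the left sides telescope to 0, and the right sides sum to 0 + (-6) + 4 + 4 + (-1) = 1. So 0 ≥ 1, which is false.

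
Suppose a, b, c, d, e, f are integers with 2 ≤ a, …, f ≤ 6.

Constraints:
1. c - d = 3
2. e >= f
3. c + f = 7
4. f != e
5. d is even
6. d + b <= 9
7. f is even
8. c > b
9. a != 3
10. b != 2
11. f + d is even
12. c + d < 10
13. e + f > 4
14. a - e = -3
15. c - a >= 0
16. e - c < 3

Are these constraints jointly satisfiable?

The assignment a = 2, b = 4, c = 5, d = 2, e = 5, f = 2 works:
  constraint 1 holds since c - d = 3.
  constraint 3 holds since c + f = 7.
The rest check out directly.

Satisfiable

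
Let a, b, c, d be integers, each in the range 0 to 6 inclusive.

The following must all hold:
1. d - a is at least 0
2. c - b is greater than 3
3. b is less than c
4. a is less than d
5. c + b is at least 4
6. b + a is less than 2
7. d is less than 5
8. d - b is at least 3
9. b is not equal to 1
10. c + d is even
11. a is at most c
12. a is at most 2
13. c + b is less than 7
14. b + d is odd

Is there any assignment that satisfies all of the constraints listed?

Satisfiable

Try a = 0, b = 0, c = 5, d = 3.
Check constraint 1: d - a = 3; constraint 2: c - b = 5; constraint 5: c + b = 5. The remaining constraints are straightforward to verify.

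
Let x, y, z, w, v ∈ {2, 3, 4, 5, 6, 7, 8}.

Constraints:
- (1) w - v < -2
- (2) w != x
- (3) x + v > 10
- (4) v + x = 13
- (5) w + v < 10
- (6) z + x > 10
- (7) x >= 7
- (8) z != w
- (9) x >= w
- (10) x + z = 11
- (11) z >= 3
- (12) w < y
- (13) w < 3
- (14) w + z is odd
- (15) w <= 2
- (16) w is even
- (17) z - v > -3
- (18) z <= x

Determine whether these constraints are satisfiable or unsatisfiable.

Satisfiable

Try x = 8, y = 8, z = 3, w = 2, v = 5.
Check constraint 1: w - v = -3; constraint 3: x + v = 13. The remaining constraints are straightforward to verify.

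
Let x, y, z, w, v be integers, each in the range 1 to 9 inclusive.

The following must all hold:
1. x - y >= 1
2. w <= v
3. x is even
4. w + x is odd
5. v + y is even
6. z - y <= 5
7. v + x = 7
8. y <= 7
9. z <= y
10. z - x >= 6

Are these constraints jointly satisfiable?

Unsatisfiable

Constraints 1, 6, and 10 give y − z ≥ -5, z − x ≥ 6, x − y ≥ 1.
Adding all 3 inequalities: the left sides telescope to 0, and the right sides sum to (-5) + 6 + 1 = 2. So 0 ≥ 2, which is false.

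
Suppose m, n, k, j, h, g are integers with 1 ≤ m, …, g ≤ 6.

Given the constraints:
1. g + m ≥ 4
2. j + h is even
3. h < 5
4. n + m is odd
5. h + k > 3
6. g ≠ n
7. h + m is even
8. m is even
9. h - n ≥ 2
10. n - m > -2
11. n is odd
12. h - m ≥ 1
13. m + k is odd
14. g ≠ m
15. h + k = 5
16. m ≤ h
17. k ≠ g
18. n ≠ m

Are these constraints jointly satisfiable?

Try m = 2, n = 1, k = 1, j = 2, h = 4, g = 5.
Check constraint 1: g + m = 7; constraint 5: h + k = 5. The remaining constraints are straightforward to verify.

Satisfiable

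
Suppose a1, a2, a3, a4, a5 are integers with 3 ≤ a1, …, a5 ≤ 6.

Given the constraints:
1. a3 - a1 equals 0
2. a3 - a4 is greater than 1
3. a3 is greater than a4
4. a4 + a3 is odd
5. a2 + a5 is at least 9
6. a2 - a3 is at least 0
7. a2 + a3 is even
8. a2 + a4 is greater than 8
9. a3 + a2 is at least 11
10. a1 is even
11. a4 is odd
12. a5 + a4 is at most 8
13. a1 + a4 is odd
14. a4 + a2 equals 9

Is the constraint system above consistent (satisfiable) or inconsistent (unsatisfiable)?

Take a1 = 6, a2 = 6, a3 = 6, a4 = 3, a5 = 4. Then constraint 1: a3 - a1 = 0; constraint 2: a3 - a4 = 3; constraint 5: a2 + a5 = 10, and every other listed constraint is also met.

Satisfiable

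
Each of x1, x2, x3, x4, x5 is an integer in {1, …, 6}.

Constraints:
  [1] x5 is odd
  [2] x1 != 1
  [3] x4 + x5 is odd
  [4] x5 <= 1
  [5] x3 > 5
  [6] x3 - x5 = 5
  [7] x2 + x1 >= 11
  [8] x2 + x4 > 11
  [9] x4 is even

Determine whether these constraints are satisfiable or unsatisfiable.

The assignment x1 = 6, x2 = 6, x3 = 6, x4 = 6, x5 = 1 works:
  constraint 6 holds since x3 - x5 = 5.
  constraint 7 holds since x2 + x1 = 12.
  constraint 8 holds since x2 + x4 = 12.
The rest check out directly.

Satisfiable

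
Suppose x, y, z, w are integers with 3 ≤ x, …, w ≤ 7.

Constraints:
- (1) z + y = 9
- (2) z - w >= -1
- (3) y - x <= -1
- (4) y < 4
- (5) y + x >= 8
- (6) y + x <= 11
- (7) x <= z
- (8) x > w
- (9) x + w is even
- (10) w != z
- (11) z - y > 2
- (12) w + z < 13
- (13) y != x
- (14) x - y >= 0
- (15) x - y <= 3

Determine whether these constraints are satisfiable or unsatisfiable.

Satisfiable

Setting (x, y, z, w) = (6, 3, 6, 4) satisfies everything: constraint 1: z + y = 9; constraint 2: z - w = 2, and the others follow.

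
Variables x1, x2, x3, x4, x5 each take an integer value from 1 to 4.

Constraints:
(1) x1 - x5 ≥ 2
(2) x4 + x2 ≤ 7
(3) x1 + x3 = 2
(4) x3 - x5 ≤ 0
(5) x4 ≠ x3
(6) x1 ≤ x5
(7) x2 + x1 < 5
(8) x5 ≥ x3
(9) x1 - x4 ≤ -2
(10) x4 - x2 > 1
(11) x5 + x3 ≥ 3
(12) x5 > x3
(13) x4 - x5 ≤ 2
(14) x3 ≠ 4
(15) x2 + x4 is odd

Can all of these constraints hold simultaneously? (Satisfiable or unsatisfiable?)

Unsatisfiable

Constraints 1, 9, and 13 give x5 − x4 ≥ -2, x4 − x1 ≥ 2, x1 − x5 ≥ 2.
Adding all 3 inequalities: the left sides telescope to 0, and the right sides sum to (-2) + 2 + 2 = 2. So 0 ≥ 2, which is false.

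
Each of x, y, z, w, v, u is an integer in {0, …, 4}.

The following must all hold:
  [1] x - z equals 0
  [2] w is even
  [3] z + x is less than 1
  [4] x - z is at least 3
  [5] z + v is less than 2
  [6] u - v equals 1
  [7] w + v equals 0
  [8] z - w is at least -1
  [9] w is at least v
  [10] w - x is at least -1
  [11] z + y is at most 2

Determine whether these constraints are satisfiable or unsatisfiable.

Constraints 4, 8, and 10 give x − z ≥ 3, z − w ≥ -1, w − x ≥ -1.
Adding all 3 inequalities: the left sides telescope to 0, and the right sides sum to 3 + (-1) + (-1) = 1. So 0 ≥ 1, which is false.

Unsatisfiable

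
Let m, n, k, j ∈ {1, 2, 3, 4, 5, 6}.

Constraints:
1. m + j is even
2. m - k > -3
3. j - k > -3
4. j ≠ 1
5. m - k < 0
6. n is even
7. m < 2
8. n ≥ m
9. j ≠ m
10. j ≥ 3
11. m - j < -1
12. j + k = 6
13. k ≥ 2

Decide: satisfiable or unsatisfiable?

Try m = 1, n = 6, k = 3, j = 3.
Check constraint 2: m - k = -2; constraint 3: j - k = 0; constraint 5: m - k = -2. The remaining constraints are straightforward to verify.

Satisfiable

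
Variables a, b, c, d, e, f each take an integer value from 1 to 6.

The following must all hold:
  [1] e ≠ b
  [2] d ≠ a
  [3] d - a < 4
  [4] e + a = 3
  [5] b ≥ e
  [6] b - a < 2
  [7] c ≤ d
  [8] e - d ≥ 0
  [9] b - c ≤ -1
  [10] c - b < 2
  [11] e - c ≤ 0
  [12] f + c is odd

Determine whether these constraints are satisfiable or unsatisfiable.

Unsatisfiable

Constraints 5, 7, 8, and 9 give d ≤ e, e ≤ b, b < c, c ≤ d. Chaining: d ≤ e ≤ b < c ≤ d, which forces d < d — impossible.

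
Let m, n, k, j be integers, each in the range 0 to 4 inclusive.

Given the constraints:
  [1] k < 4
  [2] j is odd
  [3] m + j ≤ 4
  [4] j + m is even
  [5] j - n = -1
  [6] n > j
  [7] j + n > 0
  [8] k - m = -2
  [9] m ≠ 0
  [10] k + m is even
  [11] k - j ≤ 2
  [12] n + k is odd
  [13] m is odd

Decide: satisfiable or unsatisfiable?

Satisfiable

Try m = 3, n = 2, k = 1, j = 1.
Check constraint 3: m + j = 4; constraint 5: j - n = -1. The remaining constraints are straightforward to verify.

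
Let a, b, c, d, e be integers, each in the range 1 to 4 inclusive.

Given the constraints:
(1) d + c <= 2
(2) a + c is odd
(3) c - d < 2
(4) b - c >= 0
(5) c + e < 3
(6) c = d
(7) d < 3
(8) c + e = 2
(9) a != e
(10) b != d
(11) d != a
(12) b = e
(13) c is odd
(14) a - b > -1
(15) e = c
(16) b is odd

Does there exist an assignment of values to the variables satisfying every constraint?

Unsatisfiable

From constraints 6, 12, and 15, b = e = c = d, so b = d. But constraint 10 says b ≠ d. Contradiction.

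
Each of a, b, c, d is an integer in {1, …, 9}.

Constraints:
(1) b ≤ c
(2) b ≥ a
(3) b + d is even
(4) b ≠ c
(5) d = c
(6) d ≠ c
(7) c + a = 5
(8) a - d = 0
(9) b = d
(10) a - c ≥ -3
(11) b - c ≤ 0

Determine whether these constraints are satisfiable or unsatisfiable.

Unsatisfiable

From constraints 5 and 9, b = d = c, so b = c. But constraint 4 says b ≠ c. Contradiction.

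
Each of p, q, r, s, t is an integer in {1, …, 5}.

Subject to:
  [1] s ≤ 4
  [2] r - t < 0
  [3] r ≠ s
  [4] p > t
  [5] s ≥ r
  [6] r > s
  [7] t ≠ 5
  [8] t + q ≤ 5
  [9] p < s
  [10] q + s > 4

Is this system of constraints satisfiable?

Unsatisfiable

Constraints 2, 4, 6, and 9 give p < s, s < r, r < t, t < p. Chaining: p < s < r < t < p, which forces p < p — impossible.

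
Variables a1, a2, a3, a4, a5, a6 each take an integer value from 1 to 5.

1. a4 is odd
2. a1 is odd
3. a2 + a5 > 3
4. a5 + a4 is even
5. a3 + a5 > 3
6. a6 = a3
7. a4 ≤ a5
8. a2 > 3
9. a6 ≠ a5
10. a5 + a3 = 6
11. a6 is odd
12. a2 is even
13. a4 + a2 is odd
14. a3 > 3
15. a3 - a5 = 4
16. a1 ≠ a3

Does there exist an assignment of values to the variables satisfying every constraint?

Satisfiable

Take a1 = 1, a2 = 4, a3 = 5, a4 = 1, a5 = 1, a6 = 5. Then constraint 3: a2 + a5 = 5; constraint 5: a3 + a5 = 6; constraint 10: a5 + a3 = 6, and every other listed constraint is also met.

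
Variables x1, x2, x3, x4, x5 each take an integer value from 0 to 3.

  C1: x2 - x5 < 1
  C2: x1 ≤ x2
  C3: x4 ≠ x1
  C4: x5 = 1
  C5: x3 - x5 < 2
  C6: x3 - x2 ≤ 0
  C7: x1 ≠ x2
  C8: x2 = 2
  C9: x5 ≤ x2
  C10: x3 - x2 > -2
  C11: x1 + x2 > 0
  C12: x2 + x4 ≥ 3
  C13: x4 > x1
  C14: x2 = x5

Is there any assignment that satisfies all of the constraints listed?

Constraint 8 fixes x2 = 2 and constraint 4 fixes x5 = 1, but constraint 14 requires x2 = x5. Since 2 ≠ 1, contradiction.

Unsatisfiable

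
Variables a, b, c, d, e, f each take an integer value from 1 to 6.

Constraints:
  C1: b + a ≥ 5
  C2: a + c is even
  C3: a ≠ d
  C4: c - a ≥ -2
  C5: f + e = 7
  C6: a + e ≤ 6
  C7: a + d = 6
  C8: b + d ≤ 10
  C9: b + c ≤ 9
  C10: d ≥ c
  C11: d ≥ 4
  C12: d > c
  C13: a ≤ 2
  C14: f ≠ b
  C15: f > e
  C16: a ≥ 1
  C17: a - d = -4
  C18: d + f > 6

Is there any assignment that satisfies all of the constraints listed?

Setting (a, b, c, d, e, f) = (1, 5, 1, 5, 3, 4) satisfies everything: constraint 1: b + a = 6; constraint 4: c - a = 0, and the others follow.

Satisfiable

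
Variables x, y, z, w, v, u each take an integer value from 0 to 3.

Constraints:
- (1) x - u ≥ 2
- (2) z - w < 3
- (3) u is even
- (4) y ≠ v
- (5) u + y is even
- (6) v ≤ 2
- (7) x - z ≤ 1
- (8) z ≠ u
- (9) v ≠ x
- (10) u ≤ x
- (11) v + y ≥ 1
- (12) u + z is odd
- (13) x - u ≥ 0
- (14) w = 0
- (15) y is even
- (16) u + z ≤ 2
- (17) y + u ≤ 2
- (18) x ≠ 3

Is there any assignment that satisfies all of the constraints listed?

Setting (x, y, z, w, v, u) = (2, 0, 1, 0, 1, 0) satisfies everything: constraint 1: x - u = 2; constraint 2: z - w = 1, and the others follow.

Satisfiable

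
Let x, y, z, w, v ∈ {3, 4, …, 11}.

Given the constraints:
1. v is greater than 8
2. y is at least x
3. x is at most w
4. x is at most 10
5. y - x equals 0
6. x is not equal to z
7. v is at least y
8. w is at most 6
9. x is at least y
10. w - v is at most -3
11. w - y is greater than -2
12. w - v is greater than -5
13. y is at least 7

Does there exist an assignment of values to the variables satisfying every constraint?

From constraints 9 and 13: x ≥ y and y ≥ 7, so x ≥ 7. From constraints 3 and 8: x ≤ w and w ≤ 6, so x ≤ 6. But 6 < 7, so no value of x works.

Unsatisfiable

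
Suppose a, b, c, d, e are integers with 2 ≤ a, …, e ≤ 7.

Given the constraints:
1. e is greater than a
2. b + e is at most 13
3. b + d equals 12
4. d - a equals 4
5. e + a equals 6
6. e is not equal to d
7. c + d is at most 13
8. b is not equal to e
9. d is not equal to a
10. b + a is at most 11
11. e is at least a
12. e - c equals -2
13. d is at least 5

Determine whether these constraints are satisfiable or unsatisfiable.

One satisfying assignment is a = 2, b = 6, c = 6, d = 6, e = 4.
For the less obvious constraints — constraint 2: b + e = 10; constraint 3: b + d = 12; constraint 4: d - a = 4 — and the others hold by inspection.

Satisfiable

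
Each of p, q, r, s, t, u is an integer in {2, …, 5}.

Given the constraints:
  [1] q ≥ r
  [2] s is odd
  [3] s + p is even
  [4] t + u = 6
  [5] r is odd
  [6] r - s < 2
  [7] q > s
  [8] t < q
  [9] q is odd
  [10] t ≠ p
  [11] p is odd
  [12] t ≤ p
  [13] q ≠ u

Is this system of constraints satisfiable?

Setting (p, q, r, s, t, u) = (5, 5, 3, 3, 3, 3) satisfies everything: constraint 2: s = 3 is odd; constraint 4: t + u = 6; constraint 6: r - s = 0, and the others follow.

Satisfiable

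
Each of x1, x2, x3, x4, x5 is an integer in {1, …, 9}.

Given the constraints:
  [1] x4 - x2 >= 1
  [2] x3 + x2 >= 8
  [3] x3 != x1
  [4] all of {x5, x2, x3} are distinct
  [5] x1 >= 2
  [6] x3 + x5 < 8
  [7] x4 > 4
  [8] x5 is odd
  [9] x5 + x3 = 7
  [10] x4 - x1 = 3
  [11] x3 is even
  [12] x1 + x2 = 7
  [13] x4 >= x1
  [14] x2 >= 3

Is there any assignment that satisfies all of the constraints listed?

The assignment x1 = 3, x2 = 4, x3 = 6, x4 = 6, x5 = 1 works:
  constraint 1 holds since x4 - x2 = 2.
  constraint 2 holds since x3 + x2 = 10.
The rest check out directly.

Satisfiable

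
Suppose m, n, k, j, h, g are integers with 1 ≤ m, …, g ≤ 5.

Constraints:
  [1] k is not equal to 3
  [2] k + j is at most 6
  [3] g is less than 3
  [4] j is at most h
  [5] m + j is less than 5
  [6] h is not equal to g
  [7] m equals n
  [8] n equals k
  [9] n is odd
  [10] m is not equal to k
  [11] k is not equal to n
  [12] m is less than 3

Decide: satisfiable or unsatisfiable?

From constraints 7 and 8, m = n = k, so m = k. But constraint 10 says m ≠ k. Contradiction.

Unsatisfiable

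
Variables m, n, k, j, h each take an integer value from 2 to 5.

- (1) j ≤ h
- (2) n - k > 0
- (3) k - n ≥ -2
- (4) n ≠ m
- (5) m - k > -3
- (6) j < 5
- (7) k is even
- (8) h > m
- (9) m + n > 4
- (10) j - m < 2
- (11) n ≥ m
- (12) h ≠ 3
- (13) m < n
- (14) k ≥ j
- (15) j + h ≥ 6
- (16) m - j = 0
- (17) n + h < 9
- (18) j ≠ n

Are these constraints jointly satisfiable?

Satisfiable

One satisfying assignment is m = 2, n = 4, k = 2, j = 2, h = 4.
For the less obvious constraints — constraint 2: n - k = 2; constraint 3: k - n = -2 — and the others hold by inspection.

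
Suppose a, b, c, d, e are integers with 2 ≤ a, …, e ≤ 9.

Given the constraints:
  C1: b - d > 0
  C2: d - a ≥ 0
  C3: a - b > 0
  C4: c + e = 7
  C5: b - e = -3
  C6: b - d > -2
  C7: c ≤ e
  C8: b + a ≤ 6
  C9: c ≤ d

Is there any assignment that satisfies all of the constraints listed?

Constraints 1, 2, and 3 give d < b, b < a, a ≤ d. Chaining: d < b < a ≤ d, which forces d < d — impossible.

Unsatisfiable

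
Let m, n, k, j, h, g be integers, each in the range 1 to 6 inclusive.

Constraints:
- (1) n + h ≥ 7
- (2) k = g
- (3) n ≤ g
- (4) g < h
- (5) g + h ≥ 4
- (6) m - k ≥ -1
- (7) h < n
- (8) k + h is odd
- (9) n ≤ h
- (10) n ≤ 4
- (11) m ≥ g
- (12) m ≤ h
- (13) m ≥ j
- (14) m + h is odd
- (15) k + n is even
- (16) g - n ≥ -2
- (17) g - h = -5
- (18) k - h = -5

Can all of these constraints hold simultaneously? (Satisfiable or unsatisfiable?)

Constraints 3, 7, 11, and 12 give n ≤ g, g ≤ m, m ≤ h, h < n. Chaining: n ≤ g ≤ m ≤ h < n, which forces n < n — impossible.

Unsatisfiable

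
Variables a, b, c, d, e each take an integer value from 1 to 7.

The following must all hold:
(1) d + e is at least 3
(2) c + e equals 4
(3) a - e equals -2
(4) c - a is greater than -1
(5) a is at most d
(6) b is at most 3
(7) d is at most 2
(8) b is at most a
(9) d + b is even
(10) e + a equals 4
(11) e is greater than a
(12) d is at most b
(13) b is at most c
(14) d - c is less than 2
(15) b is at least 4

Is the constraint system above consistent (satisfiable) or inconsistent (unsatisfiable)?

Unsatisfiable

From constraints 8 and 15: a ≥ b and b ≥ 4, so a ≥ 4. From constraints 5 and 7: a ≤ d and d ≤ 2, so a ≤ 2. But 2 < 4, so no value of a works.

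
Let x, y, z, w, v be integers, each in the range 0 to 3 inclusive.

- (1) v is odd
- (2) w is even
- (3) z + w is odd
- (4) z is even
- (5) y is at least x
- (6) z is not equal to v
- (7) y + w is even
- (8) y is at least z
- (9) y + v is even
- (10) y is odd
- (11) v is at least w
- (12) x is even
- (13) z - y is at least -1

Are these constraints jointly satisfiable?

Constraint 10 makes y odd and constraint 2 makes w even, so y + w must be odd. Constraint 7 says y + w is even — contradiction.

Unsatisfiable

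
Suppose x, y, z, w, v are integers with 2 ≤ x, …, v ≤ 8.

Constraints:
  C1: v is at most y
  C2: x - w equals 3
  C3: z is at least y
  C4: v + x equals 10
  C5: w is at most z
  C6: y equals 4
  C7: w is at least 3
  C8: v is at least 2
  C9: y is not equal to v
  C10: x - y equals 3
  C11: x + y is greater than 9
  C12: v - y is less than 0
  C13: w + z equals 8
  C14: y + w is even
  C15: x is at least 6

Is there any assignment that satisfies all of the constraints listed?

Satisfiable

Setting (x, y, z, w, v) = (7, 4, 4, 4, 3) satisfies everything: constraint 2: x - w = 3; constraint 4: v + x = 10, and the others follow.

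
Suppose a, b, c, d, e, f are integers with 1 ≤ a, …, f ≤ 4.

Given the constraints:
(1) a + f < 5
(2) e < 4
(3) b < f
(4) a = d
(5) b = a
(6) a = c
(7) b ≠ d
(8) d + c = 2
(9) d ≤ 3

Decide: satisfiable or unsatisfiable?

From constraints 4 and 5, b = a = d, so b = d. But constraint 7 says b ≠ d. Contradiction.

Unsatisfiable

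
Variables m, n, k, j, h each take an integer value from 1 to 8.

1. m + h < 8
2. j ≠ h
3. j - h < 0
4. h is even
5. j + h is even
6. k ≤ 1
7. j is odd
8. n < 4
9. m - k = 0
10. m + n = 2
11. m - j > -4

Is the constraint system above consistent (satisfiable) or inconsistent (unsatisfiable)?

Unsatisfiable

Constraint 7 makes j odd and constraint 4 makes h even, so j + h must be odd. Constraint 5 says j + h is even — contradiction.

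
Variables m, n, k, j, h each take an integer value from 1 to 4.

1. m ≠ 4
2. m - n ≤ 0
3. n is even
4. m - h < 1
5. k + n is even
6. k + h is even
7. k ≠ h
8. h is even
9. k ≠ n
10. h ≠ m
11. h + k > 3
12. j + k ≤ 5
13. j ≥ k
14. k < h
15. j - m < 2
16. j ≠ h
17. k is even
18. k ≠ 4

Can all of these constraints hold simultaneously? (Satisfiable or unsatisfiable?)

Satisfiable

Setting (m, n, k, j, h) = (2, 4, 2, 3, 4) satisfies everything: constraint 2: m - n = -2; constraint 4: m - h = -2; constraint 11: h + k = 6, and the others follow.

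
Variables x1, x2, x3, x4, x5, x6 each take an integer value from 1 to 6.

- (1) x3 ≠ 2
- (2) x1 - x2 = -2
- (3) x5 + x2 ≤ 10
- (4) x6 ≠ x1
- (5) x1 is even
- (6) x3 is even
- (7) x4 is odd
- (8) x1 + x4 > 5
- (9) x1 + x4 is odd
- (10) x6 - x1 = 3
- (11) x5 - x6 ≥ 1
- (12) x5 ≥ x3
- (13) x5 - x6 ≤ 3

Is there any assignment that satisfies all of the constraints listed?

Setting (x1, x2, x3, x4, x5, x6) = (2, 4, 6, 5, 6, 5) satisfies everything: constraint 2: x1 - x2 = -2; constraint 3: x5 + x2 = 10; constraint 8: x1 + x4 = 7, and the others follow.

Satisfiable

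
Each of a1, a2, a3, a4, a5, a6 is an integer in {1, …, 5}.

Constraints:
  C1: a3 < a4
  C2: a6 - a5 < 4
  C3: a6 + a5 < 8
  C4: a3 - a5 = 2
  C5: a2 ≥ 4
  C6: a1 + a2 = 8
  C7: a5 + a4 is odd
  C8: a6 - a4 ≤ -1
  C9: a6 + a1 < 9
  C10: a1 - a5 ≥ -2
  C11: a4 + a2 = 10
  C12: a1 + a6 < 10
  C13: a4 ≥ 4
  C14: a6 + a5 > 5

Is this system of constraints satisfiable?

Take a1 = 3, a2 = 5, a3 = 4, a4 = 5, a5 = 2, a6 = 4. Then constraint 2: a6 - a5 = 2; constraint 3: a6 + a5 = 6; constraint 4: a3 - a5 = 2, and every other listed constraint is also met.

Satisfiable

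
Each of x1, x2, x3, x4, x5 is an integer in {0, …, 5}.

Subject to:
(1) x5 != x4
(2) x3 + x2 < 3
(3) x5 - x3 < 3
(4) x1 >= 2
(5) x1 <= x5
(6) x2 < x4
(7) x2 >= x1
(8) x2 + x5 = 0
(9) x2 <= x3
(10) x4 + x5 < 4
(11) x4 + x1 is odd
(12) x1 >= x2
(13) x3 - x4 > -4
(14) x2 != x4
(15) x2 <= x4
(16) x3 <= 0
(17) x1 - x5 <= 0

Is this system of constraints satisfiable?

From constraints 4 and 7: x2 ≥ x1 and x1 ≥ 2, so x2 ≥ 2. From constraints 9 and 16: x2 ≤ x3 and x3 ≤ 0, so x2 ≤ 0. But 0 < 2, so no value of x2 works.

Unsatisfiable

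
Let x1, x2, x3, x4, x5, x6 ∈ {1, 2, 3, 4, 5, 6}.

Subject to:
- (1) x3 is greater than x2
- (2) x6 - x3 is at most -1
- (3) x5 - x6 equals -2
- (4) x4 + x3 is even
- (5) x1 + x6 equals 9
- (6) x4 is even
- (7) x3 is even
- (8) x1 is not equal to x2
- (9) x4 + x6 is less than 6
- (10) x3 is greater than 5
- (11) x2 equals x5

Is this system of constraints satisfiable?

Satisfiable

Take x1 = 6, x2 = 1, x3 = 6, x4 = 2, x5 = 1, x6 = 3. Then constraint 2: x6 - x3 = -3; constraint 3: x5 - x6 = -2; constraint 5: x1 + x6 = 9, and every other listed constraint is also met.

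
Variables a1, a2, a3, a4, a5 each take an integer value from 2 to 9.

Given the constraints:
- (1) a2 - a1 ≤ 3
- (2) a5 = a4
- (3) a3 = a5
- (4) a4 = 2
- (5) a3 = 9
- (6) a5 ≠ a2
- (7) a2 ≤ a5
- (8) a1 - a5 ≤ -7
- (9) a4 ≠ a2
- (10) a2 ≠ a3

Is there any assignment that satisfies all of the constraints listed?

Constraint 5 fixes a3 = 9 and constraint 4 fixes a4 = 2. Constraints 2 and 3 give a3 = a5 = a4, so a3 = a4. But 9 ≠ 2 — contradiction.

Unsatisfiable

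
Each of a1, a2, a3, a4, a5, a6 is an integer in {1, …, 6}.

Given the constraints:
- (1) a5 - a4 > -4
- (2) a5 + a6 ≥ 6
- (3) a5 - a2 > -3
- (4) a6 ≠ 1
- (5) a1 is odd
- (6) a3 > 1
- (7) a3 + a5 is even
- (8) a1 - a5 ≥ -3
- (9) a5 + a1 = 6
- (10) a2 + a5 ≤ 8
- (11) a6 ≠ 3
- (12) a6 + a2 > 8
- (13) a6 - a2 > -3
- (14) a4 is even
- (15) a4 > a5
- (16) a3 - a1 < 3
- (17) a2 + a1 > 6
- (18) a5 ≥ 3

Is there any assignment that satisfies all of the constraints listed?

One satisfying assignment is a1 = 3, a2 = 5, a3 = 5, a4 = 4, a5 = 3, a6 = 4.
For the less obvious constraints — constraint 1: a5 - a4 = -1; constraint 2: a5 + a6 = 7; constraint 3: a5 - a2 = -2 — and the others hold by inspection.

Satisfiable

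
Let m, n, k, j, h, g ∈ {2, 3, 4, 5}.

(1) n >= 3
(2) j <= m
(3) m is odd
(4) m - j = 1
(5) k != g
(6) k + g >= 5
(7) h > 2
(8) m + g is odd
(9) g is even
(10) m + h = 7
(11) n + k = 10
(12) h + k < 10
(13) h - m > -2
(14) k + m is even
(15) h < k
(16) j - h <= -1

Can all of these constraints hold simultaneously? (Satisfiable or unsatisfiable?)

Satisfiable

Setting (m, n, k, j, h, g) = (3, 5, 5, 2, 4, 2) satisfies everything: constraint 4: m - j = 1; constraint 6: k + g = 7, and the others follow.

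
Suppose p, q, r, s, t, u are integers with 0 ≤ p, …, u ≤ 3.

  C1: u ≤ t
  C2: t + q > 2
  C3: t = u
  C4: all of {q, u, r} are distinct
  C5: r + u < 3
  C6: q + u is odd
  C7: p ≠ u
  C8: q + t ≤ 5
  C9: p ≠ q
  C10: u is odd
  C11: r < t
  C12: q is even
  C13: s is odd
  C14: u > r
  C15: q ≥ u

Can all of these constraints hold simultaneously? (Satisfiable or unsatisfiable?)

Satisfiable

Take p = 0, q = 2, r = 0, s = 1, t = 1, u = 1. Then constraint 2: t + q = 3; constraint 5: r + u = 1, and every other listed constraint is also met.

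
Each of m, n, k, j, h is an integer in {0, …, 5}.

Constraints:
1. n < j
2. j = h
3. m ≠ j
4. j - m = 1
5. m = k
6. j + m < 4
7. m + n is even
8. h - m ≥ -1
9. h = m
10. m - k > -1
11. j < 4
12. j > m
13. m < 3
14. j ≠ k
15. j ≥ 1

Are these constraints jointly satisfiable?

Unsatisfiable

From constraints 2, 5, and 9, j = h = m = k, so j = k. But constraint 14 says j ≠ k. Contradiction.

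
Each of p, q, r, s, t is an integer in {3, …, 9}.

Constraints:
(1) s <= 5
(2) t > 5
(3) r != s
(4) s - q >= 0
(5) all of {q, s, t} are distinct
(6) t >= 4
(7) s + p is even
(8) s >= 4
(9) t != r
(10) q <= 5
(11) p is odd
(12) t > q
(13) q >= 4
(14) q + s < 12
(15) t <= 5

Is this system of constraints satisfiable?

Unsatisfiable

Constraints 1, 6, 8, 10, 13, and 15 confine each of q, s, t to the 2 values {4, 5}.
Constraint 5 requires all 3 of them to be distinct, but only 2 values are available — impossible by the pigeonhole principle.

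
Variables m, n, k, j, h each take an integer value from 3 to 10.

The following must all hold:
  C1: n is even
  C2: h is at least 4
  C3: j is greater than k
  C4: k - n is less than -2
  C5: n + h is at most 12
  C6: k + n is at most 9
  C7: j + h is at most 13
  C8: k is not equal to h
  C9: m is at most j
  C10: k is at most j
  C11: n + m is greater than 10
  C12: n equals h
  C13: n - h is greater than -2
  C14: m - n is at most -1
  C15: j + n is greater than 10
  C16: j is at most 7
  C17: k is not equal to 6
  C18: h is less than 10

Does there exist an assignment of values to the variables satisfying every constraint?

Take m = 5, n = 6, k = 3, j = 6, h = 6. Then constraint 4: k - n = -3; constraint 5: n + h = 12, and every other listed constraint is also met.

Satisfiable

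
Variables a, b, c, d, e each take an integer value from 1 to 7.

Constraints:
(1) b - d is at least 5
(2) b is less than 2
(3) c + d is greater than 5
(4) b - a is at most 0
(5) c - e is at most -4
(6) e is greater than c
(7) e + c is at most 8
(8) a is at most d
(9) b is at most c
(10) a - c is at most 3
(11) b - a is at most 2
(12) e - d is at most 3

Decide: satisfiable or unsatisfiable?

Unsatisfiable

Constraints 1, 5, 10, 11, and 12 give b − d ≥ 5, d − e ≥ -3, e − c ≥ 4, c − a ≥ -3, a − b ≥ -2.
Adding all 5 inequalities: the left sides telescope to 0, and the right sides sum to 5 + (-3) + 4 + (-3) + (-2) = 1. So 0 ≥ 1, which is false.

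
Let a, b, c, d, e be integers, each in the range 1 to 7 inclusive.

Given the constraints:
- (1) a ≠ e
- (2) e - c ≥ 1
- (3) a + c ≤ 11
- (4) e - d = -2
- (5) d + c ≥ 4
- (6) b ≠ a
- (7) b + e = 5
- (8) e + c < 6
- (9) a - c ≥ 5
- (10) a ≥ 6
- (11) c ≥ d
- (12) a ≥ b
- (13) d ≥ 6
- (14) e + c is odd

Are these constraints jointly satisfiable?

Unsatisfiable

From constraint 10: a ≥ 6. From constraints 11 and 13: c ≥ d ≥ 6. Hence a + c ≥ 12. But constraint 3 requires a + c ≤ 11, and 11 < 12. Contradiction.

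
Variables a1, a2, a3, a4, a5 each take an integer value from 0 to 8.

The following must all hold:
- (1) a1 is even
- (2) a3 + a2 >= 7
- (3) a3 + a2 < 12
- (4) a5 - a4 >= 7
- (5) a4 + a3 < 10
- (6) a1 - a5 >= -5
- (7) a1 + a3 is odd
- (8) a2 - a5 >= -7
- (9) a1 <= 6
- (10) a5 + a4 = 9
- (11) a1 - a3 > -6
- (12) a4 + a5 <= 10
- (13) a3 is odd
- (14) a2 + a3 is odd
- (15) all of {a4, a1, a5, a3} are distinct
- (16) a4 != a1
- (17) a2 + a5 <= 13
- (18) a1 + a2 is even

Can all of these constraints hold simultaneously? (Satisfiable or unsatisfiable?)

Take a1 = 4, a2 = 2, a3 = 7, a4 = 1, a5 = 8. Then constraint 2: a3 + a2 = 9; constraint 3: a3 + a2 = 9; constraint 4: a5 - a4 = 7, and every other listed constraint is also met.

Satisfiable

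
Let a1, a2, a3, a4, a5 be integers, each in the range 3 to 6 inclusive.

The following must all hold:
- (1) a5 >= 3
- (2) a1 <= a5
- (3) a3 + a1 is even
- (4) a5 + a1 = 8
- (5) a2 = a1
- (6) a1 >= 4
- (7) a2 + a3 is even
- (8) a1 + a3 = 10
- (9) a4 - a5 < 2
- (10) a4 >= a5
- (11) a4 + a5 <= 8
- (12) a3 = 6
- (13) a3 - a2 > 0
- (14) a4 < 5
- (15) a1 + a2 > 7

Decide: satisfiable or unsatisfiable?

Satisfiable

Setting (a1, a2, a3, a4, a5) = (4, 4, 6, 4, 4) satisfies everything: constraint 4: a5 + a1 = 8; constraint 8: a1 + a3 = 10; constraint 9: a4 - a5 = 0, and the others follow.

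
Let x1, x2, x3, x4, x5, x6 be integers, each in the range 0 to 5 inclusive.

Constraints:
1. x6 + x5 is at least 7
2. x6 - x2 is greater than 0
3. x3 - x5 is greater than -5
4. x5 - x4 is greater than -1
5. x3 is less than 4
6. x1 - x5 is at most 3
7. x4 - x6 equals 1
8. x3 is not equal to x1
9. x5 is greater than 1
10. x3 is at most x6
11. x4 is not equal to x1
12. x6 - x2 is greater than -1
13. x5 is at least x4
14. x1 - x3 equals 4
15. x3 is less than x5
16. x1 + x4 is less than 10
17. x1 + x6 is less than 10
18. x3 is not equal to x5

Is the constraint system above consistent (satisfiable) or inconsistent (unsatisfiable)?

The assignment x1 = 5, x2 = 2, x3 = 1, x4 = 4, x5 = 4, x6 = 3 works:
  constraint 1 holds since x6 + x5 = 7.
  constraint 2 holds since x6 - x2 = 1.
  constraint 3 holds since x3 - x5 = -3.
The rest check out directly.

Satisfiable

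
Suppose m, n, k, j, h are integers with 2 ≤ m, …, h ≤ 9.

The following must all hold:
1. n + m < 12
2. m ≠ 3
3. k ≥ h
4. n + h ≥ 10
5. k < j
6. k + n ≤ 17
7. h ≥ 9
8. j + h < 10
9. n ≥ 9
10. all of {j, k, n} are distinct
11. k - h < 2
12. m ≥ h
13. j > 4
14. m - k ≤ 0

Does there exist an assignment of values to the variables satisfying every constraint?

From constraints 3 and 7: k ≥ h ≥ 9. From constraint 9: n ≥ 9. Hence k + n ≥ 18. But constraint 6 requires k + n ≤ 17, and 17 < 18. Contradiction.

Unsatisfiable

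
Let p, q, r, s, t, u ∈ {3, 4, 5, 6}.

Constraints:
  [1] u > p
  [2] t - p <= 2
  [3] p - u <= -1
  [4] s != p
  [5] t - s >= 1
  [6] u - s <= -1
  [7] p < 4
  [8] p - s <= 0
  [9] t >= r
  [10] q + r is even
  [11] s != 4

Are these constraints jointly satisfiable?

Constraints 2, 3, 5, and 6 give p − t ≥ -2, t − s ≥ 1, s − u ≥ 1, u − p ≥ 1.
Adding all 4 inequalities: the left sides telescope to 0, and the right sides sum to (-2) + 1 + 1 + 1 = 1. So 0 ≥ 1, which is false.

Unsatisfiable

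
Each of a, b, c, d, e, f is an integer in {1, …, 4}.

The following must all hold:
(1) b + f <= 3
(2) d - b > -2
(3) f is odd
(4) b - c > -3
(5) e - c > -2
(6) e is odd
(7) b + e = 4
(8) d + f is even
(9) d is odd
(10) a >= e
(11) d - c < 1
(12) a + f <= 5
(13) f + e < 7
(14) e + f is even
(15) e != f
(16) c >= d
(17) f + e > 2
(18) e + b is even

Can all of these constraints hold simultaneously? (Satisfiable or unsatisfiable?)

Satisfiable

Take a = 3, b = 1, c = 2, d = 1, e = 3, f = 1. Then constraint 1: b + f = 2; constraint 2: d - b = 0, and every other listed constraint is also met.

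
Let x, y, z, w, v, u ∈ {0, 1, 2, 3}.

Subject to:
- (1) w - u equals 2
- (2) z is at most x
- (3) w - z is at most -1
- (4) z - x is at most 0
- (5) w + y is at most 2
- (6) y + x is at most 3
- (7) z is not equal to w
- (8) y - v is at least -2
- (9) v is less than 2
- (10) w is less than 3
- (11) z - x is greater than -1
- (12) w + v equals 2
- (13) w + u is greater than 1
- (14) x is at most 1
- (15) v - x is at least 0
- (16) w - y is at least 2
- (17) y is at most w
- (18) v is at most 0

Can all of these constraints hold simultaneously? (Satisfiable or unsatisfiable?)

Constraints 3, 4, 8, 15, and 16 give y − v ≥ -2, v − x ≥ 0, x − z ≥ 0, z − w ≥ 1, w − y ≥ 2.
Adding all 5 inequalities: the left sides telescope to 0, and the right sides sum to (-2) + 0 + 0 + 1 + 2 = 1. So 0 ≥ 1, which is false.

Unsatisfiable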